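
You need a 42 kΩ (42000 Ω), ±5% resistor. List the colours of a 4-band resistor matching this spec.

42000 Ω = 42 × 10^3.
4 → yellow
2 → red
Multiplier 10^3 → orange.
±5% tolerance → gold.

yellow, red, orange, gold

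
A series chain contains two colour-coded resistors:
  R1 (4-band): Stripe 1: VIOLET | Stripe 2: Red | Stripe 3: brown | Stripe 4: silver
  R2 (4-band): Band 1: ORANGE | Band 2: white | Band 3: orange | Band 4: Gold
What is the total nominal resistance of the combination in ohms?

R1: violet, red → 72; brown ×10 → 720 Ω.
R2: orange, white → 39; orange ×10^3 → 39000 Ω.
Series: 720 + 39000 = 39720 Ω.

39720 Ω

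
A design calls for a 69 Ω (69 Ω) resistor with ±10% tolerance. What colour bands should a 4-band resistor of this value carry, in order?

69 Ω = 69 × 10^0.
6 → blue
9 → white
Multiplier 10^0 → black.
±10% tolerance → silver.

blue, white, black, silver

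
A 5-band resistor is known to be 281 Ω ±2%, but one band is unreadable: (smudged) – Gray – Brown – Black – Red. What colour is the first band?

281 Ω = 281 × 10^0.
The first band gives digit 2 of the significand, and 2 is red.

red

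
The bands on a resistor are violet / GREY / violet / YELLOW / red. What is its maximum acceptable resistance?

8027400 Ω

Violet → 7 (first significant figure)
Grey → 8 (second significant figure)
Violet → 7 (third significant figure)
Yellow → ×10^4 multiplier
Red → ±2% tolerance
787 × 10000 = 7870000 Ω
Maximum = 7870000 × (1 + 2/100) = 8027400 Ω.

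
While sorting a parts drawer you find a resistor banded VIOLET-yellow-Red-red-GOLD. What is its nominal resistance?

74200 Ω

Violet → 7 (first significant figure)
Yellow → 4 (second significant figure)
Red → 2 (third significant figure)
Red → ×10^2 multiplier
742 × 100 = 74200 Ω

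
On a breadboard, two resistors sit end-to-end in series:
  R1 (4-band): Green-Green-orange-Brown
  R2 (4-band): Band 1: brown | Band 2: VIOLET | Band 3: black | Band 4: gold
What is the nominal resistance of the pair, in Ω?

R1: green, green → 55; orange ×10^3 → 55000 Ω.
R2: brown, violet → 17; black ×1 → 17 Ω.
Series: 55000 + 17 = 55017 Ω.

55017 Ω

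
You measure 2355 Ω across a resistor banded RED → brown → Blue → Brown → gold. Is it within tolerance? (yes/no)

no

Red → 2 (first significant figure)
Brown → 1 (second significant figure)
Blue → 6 (third significant figure)
Brown → ×10 multiplier
Gold → ±5% tolerance
216 × 10 = 2160 Ω
Allowed range: 2052 Ω to 2268 Ω.
2355 Ω lies outside that range.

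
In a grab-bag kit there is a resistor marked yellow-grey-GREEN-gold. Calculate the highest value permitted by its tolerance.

Yellow → 4 (first significant figure)
Grey → 8 (second significant figure)
Green → ×10^5 multiplier
Gold → ±5% tolerance
48 × 100000 = 4800000 Ω
Highest = 4800000 × (1 + 5/100) = 5040000 Ω.

5040000 Ω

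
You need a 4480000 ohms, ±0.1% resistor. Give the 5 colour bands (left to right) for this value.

yellow, yellow, grey, yellow, violet

4480000 Ω = 448 × 10^4.
4 → yellow
4 → yellow
8 → grey
Multiplier 10^4 → yellow.
±0.1% tolerance → violet.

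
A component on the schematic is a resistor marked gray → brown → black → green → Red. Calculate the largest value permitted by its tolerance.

Grey → 8 (first significant figure)
Brown → 1 (second significant figure)
Black → 0 (third significant figure)
Green → ×10^5 multiplier
Red → ±2% tolerance
810 × 100000 = 81000000 Ω
Largest = 81000000 × (1 + 2/100) = 82620000 Ω.

82620000 Ω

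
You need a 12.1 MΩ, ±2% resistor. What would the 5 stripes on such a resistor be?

brown, red, brown, green, red

12100000 Ω = 121 × 10^5.
1 → brown
2 → red
1 → brown
Multiplier 10^5 → green.
±2% tolerance → red.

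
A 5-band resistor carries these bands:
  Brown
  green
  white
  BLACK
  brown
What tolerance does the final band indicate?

±1%

The last band, brown, is the tolerance band.
Brown corresponds to ±1%.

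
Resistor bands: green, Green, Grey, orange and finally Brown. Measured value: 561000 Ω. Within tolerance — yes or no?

yes

Green → 5 (first significant figure)
Green → 5 (second significant figure)
Grey → 8 (third significant figure)
Orange → ×10^3 multiplier
Brown → ±1% tolerance
558 × 1000 = 558000 Ω
Allowed range: 552420 Ω to 563580 Ω.
561000 Ω lies inside that range.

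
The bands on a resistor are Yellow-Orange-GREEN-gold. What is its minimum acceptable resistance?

4085000 Ω

Yellow → 4 (first significant figure)
Orange → 3 (second significant figure)
Green → ×10^5 multiplier
Gold → ±5% tolerance
43 × 100000 = 4300000 Ω
Minimum = 4300000 × (1 − 5/100) = 4085000 Ω.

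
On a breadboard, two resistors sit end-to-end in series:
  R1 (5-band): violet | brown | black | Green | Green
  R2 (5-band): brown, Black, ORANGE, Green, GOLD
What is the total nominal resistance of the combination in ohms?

R1: violet, brown, black → 710; green ×10^5 → 71000000 Ω.
R2: brown, black, orange → 103; green ×10^5 → 10300000 Ω.
Series: 71000000 + 10300000 = 81300000 Ω.

81300000 Ω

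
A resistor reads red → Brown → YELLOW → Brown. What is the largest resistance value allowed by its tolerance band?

Red → 2 (first significant figure)
Brown → 1 (second significant figure)
Yellow → ×10^4 multiplier
Brown → ±1% tolerance
21 × 10000 = 210000 Ω
Largest = 210000 × (1 + 1/100) = 212100 Ω.

212100 Ω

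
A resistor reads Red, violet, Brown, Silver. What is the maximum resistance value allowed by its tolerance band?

297 Ω

Red → 2 (first significant figure)
Violet → 7 (second significant figure)
Brown → ×10 multiplier
Silver → ±10% tolerance
27 × 10 = 270 Ω
Maximum = 270 × (1 + 10/100) = 297 Ω.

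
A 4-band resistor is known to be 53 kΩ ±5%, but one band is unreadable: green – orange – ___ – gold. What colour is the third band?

orange

53000 Ω = 53 × 10^3.
The third band is the multiplier, 10^3, which is orange.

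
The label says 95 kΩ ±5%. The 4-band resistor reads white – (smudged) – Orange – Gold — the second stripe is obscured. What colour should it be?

green

95000 Ω = 95 × 10^3.
The second band gives digit 5 of the significand, and 5 is green.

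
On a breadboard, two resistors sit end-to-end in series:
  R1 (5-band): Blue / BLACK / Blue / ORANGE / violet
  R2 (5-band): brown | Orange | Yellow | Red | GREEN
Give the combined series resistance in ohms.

619400 Ω

R1: blue, black, blue → 606; orange ×10^3 → 606000 Ω.
R2: brown, orange, yellow → 134; red ×10^2 → 13400 Ω.
Series: 606000 + 13400 = 619400 Ω.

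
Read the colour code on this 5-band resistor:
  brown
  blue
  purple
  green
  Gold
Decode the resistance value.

16700000 Ω

Brown → 1 (first significant figure)
Blue → 6 (second significant figure)
Violet → 7 (third significant figure)
Green → ×10^5 multiplier
167 × 100000 = 16700000 Ω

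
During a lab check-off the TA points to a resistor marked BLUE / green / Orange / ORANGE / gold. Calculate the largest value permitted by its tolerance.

Blue → 6 (first significant figure)
Green → 5 (second significant figure)
Orange → 3 (third significant figure)
Orange → ×10^3 multiplier
Gold → ±5% tolerance
653 × 1000 = 653000 Ω
Largest = 653000 × (1 + 5/100) = 685650 Ω.

685650 Ω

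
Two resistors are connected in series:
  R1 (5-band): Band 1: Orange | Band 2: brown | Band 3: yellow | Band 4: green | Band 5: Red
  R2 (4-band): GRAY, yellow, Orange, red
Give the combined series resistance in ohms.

R1: orange, brown, yellow → 314; green ×10^5 → 31400000 Ω.
R2: grey, yellow → 84; orange ×10^3 → 84000 Ω.
Series: 31400000 + 84000 = 31484000 Ω.

31484000 Ω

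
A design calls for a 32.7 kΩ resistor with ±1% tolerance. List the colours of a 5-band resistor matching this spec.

orange, red, violet, red, brown

32700 Ω = 327 × 10^2.
3 → orange
2 → red
7 → violet
Multiplier 10^2 → red.
±1% tolerance → brown.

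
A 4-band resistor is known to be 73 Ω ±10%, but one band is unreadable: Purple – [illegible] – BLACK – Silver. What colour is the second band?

73 Ω = 73 × 10^0.
The second band gives digit 3 of the significand, and 3 is orange.

orange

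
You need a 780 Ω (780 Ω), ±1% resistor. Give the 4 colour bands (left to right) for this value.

violet, grey, brown, brown

780 Ω = 78 × 10^1.
7 → violet
8 → grey
Multiplier 10^1 → brown.
±1% tolerance → brown.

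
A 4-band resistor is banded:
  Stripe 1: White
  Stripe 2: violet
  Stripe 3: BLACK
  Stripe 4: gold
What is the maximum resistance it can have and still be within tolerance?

101.85 Ω

White → 9 (first significant figure)
Violet → 7 (second significant figure)
Black → ×1 multiplier
Gold → ±5% tolerance
97 × 1 = 97 Ω
Maximum = 97 × (1 + 5/100) = 101.85 Ω.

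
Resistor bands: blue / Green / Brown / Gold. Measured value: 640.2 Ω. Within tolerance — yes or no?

Blue → 6 (first significant figure)
Green → 5 (second significant figure)
Brown → ×10 multiplier
Gold → ±5% tolerance
65 × 10 = 650 Ω
Allowed range: 617.5 Ω to 682.5 Ω.
640.2 Ω lies inside that range.

yes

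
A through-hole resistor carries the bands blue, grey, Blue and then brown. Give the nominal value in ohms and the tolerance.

Blue → 6 (first significant figure)
Grey → 8 (second significant figure)
Blue → ×10^6 multiplier
Brown → ±1% tolerance
68 × 1000000 = 68000000 Ω

68000000 Ω ±1%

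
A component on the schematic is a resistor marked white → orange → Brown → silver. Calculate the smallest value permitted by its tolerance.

837 Ω

White → 9 (first significant figure)
Orange → 3 (second significant figure)
Brown → ×10 multiplier
Silver → ±10% tolerance
93 × 10 = 930 Ω
Smallest = 930 × (1 − 10/100) = 837 Ω.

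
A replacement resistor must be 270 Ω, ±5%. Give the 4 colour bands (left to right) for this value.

red, violet, brown, gold

270 Ω = 27 × 10^1.
2 → red
7 → violet
Multiplier 10^1 → brown.
±5% tolerance → gold.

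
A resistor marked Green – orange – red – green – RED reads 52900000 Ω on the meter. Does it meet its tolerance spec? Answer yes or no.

yes

Green → 5 (first significant figure)
Orange → 3 (second significant figure)
Red → 2 (third significant figure)
Green → ×10^5 multiplier
Red → ±2% tolerance
532 × 100000 = 53200000 Ω
Allowed range: 52136000 Ω to 54264000 Ω.
52900000 Ω lies inside that range.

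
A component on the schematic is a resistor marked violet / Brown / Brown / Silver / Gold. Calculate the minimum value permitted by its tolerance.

Violet → 7 (first significant figure)
Brown → 1 (second significant figure)
Brown → 1 (third significant figure)
Silver → ×0.01 multiplier
Gold → ±5% tolerance
711 × 0.01 = 7.11 Ω
Minimum = 7.11 × (1 − 5/100) = 6.7545 Ω.

6.7545 Ω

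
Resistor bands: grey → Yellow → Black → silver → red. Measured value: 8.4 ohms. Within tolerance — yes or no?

Grey → 8 (first significant figure)
Yellow → 4 (second significant figure)
Black → 0 (third significant figure)
Silver → ×0.01 multiplier
Red → ±2% tolerance
840 × 0.01 = 8.4 Ω
Allowed range: 8.232 Ω to 8.568 Ω.
8.4 ohms lies inside that range.

yes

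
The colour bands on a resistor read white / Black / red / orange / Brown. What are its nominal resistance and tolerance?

White → 9 (first significant figure)
Black → 0 (second significant figure)
Red → 2 (third significant figure)
Orange → ×10^3 multiplier
Brown → ±1% tolerance
902 × 1000 = 902000 Ω

902000 Ω ±1%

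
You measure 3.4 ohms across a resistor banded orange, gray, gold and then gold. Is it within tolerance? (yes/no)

no

Orange → 3 (first significant figure)
Grey → 8 (second significant figure)
Gold → ×0.1 multiplier
Gold → ±5% tolerance
38 × 0.1 = 3.8 Ω
Allowed range: 3.61 Ω to 3.99 Ω.
3.4 ohms lies outside that range.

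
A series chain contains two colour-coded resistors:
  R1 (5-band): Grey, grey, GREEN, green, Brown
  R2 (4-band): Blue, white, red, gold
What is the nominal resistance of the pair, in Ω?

R1: grey, grey, green → 885; green ×10^5 → 88500000 Ω.
R2: blue, white → 69; red ×10^2 → 6900 Ω.
Series: 88500000 + 6900 = 88506900 Ω.

88506900 Ω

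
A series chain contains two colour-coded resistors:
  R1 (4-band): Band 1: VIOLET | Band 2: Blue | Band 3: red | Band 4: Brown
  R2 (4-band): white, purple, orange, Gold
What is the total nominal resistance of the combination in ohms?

R1: violet, blue → 76; red ×10^2 → 7600 Ω.
R2: white, violet → 97; orange ×10^3 → 97000 Ω.
Series: 7600 + 97000 = 104600 Ω.

104600 Ω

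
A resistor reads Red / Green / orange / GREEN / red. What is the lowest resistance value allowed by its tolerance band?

24794000 Ω

Red → 2 (first significant figure)
Green → 5 (second significant figure)
Orange → 3 (third significant figure)
Green → ×10^5 multiplier
Red → ±2% tolerance
253 × 100000 = 25300000 Ω
Lowest = 25300000 × (1 − 2/100) = 24794000 Ω.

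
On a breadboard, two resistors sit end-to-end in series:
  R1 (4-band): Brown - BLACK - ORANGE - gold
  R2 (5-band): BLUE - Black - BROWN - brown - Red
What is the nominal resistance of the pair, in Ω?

R1: brown, black → 10; orange ×10^3 → 10000 Ω.
R2: blue, black, brown → 601; brown ×10 → 6010 Ω.
Series: 10000 + 6010 = 16010 Ω.

16010 Ω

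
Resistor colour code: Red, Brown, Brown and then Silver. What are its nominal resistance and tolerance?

210 Ω ±10%

Red → 2 (first significant figure)
Brown → 1 (second significant figure)
Brown → ×10 multiplier
Silver → ±10% tolerance
21 × 10 = 210 Ω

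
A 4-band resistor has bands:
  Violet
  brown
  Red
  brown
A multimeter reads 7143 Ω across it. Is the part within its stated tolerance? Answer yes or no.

Violet → 7 (first significant figure)
Brown → 1 (second significant figure)
Red → ×10^2 multiplier
Brown → ±1% tolerance
71 × 100 = 7100 Ω
Allowed range: 7029 Ω to 7171 Ω.
7143 Ω lies inside that range.

yes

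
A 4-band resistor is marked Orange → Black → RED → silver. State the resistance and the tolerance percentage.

3000 Ω ±10%

Orange → 3 (first significant figure)
Black → 0 (second significant figure)
Red → ×10^2 multiplier
Silver → ±10% tolerance
30 × 100 = 3000 Ω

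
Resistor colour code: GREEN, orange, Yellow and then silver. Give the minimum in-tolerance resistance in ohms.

Green → 5 (first significant figure)
Orange → 3 (second significant figure)
Yellow → ×10^4 multiplier
Silver → ±10% tolerance
53 × 10000 = 530000 Ω
Minimum = 530000 × (1 − 10/100) = 477000 Ω.

477000 Ω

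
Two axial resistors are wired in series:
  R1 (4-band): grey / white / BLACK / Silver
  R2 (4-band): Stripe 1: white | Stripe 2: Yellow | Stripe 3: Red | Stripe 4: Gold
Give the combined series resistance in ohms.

9489 Ω

R1: grey, white → 89; black ×1 → 89 Ω.
R2: white, yellow → 94; red ×10^2 → 9400 Ω.
Series: 89 + 9400 = 9489 Ω.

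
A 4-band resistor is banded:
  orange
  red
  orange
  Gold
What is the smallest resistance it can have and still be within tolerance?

30400 Ω

Orange → 3 (first significant figure)
Red → 2 (second significant figure)
Orange → ×10^3 multiplier
Gold → ±5% tolerance
32 × 1000 = 32000 Ω
Smallest = 32000 × (1 − 5/100) = 30400 Ω.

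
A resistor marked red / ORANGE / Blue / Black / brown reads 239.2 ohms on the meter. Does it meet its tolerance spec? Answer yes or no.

no

Red → 2 (first significant figure)
Orange → 3 (second significant figure)
Blue → 6 (third significant figure)
Black → ×1 multiplier
Brown → ±1% tolerance
236 × 1 = 236 Ω
Allowed range: 233.64 Ω to 238.36 Ω.
239.2 ohms lies outside that range.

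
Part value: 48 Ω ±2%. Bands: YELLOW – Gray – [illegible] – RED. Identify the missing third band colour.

48 Ω = 48 × 10^0.
The third band is the multiplier, 10^0, which is black.

black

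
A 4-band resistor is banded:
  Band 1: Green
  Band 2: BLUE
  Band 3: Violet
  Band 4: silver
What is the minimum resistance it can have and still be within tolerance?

Green → 5 (first significant figure)
Blue → 6 (second significant figure)
Violet → ×10^7 multiplier
Silver → ±10% tolerance
56 × 10000000 = 560000000 Ω
Minimum = 560000000 × (1 − 10/100) = 504000000 Ω.

504000000 Ω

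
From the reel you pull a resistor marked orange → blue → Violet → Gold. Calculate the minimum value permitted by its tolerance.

Orange → 3 (first significant figure)
Blue → 6 (second significant figure)
Violet → ×10^7 multiplier
Gold → ±5% tolerance
36 × 10000000 = 360000000 Ω
Minimum = 360000000 × (1 − 5/100) = 342000000 Ω.

342000000 Ω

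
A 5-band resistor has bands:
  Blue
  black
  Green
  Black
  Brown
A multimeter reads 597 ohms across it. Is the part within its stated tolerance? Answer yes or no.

no

Blue → 6 (first significant figure)
Black → 0 (second significant figure)
Green → 5 (third significant figure)
Black → ×1 multiplier
Brown → ±1% tolerance
605 × 1 = 605 Ω
Allowed range: 598.95 Ω to 611.05 Ω.
597 ohms lies outside that range.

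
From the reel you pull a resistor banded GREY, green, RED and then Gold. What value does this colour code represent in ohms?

8500 Ω

Grey → 8 (first significant figure)
Green → 5 (second significant figure)
Red → ×10^2 multiplier
85 × 100 = 8500 Ω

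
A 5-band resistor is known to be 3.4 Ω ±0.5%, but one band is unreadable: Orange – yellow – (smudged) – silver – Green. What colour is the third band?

3.4 Ω = 340 × 10^-2.
The third band gives digit 0 of the significand, and 0 is black.

black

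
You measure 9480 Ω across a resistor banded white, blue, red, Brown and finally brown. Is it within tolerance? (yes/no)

White → 9 (first significant figure)
Blue → 6 (second significant figure)
Red → 2 (third significant figure)
Brown → ×10 multiplier
Brown → ±1% tolerance
962 × 10 = 9620 Ω
Allowed range: 9523.8 Ω to 9716.2 Ω.
9480 Ω lies outside that range.

no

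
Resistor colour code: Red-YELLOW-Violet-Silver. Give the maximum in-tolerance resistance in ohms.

Red → 2 (first significant figure)
Yellow → 4 (second significant figure)
Violet → ×10^7 multiplier
Silver → ±10% tolerance
24 × 10000000 = 240000000 Ω
Maximum = 240000000 × (1 + 10/100) = 264000000 Ω.

264000000 Ω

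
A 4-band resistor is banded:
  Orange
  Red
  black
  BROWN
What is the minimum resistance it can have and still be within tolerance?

31.68 Ω

Orange → 3 (first significant figure)
Red → 2 (second significant figure)
Black → ×1 multiplier
Brown → ±1% tolerance
32 × 1 = 32 Ω
Minimum = 32 × (1 − 1/100) = 31.68 Ω.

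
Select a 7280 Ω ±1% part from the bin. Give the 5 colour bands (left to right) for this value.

violet, red, grey, brown, brown

7280 Ω = 728 × 10^1.
7 → violet
2 → red
8 → grey
Multiplier 10^1 → brown.
±1% tolerance → brown.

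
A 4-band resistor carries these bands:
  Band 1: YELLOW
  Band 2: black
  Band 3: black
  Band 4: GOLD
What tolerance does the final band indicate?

±5%

The last band, gold, is the tolerance band.
Gold corresponds to ±5%.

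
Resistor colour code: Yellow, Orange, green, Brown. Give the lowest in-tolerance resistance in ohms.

4257000 Ω

Yellow → 4 (first significant figure)
Orange → 3 (second significant figure)
Green → ×10^5 multiplier
Brown → ±1% tolerance
43 × 100000 = 4300000 Ω
Lowest = 4300000 × (1 − 1/100) = 4257000 Ω.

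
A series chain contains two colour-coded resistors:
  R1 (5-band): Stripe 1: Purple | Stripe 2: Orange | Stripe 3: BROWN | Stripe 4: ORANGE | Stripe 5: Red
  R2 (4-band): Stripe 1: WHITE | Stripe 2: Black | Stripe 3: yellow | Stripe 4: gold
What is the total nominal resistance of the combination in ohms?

1631000 Ω

R1: violet, orange, brown → 731; orange ×10^3 → 731000 Ω.
R2: white, black → 90; yellow ×10^4 → 900000 Ω.
Series: 731000 + 900000 = 1631000 Ω.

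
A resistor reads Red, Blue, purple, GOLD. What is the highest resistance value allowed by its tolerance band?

Red → 2 (first significant figure)
Blue → 6 (second significant figure)
Violet → ×10^7 multiplier
Gold → ±5% tolerance
26 × 10000000 = 260000000 Ω
Highest = 260000000 × (1 + 5/100) = 273000000 Ω.

273000000 Ω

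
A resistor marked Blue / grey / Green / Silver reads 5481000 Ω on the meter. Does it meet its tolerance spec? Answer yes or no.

no

Blue → 6 (first significant figure)
Grey → 8 (second significant figure)
Green → ×10^5 multiplier
Silver → ±10% tolerance
68 × 100000 = 6800000 Ω
Allowed range: 6120000 Ω to 7480000 Ω.
5481000 Ω lies outside that range.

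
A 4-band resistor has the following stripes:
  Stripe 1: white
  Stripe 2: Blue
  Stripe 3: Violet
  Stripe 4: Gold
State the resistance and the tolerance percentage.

960000000 Ω ±5%

White → 9 (first significant figure)
Blue → 6 (second significant figure)
Violet → ×10^7 multiplier
Gold → ±5% tolerance
96 × 10000000 = 960000000 Ω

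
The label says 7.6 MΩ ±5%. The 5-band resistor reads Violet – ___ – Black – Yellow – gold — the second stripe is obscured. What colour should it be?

7600000 Ω = 760 × 10^4.
The second band gives digit 6 of the significand, and 6 is blue.

blue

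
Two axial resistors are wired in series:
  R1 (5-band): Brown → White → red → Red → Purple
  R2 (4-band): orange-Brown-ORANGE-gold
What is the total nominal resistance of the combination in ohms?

50200 Ω

R1: brown, white, red → 192; red ×10^2 → 19200 Ω.
R2: orange, brown → 31; orange ×10^3 → 31000 Ω.
Series: 19200 + 31000 = 50200 Ω.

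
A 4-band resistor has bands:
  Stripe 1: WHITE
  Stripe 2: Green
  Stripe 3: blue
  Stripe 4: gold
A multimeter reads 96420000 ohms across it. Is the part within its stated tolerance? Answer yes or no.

yes

White → 9 (first significant figure)
Green → 5 (second significant figure)
Blue → ×10^6 multiplier
Gold → ±5% tolerance
95 × 1000000 = 95000000 Ω
Allowed range: 90250000 Ω to 99750000 Ω.
96420000 ohms lies inside that range.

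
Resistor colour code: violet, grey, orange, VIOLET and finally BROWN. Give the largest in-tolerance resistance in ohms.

Violet → 7 (first significant figure)
Grey → 8 (second significant figure)
Orange → 3 (third significant figure)
Violet → ×10^7 multiplier
Brown → ±1% tolerance
783 × 10000000 = 7830000000 Ω
Largest = 7830000000 × (1 + 1/100) = 7908300000 Ω.

7908300000 Ω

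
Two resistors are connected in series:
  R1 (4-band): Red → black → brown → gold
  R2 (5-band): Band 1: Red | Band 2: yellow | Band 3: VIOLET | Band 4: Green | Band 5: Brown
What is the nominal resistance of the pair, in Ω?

R1: red, black → 20; brown ×10 → 200 Ω.
R2: red, yellow, violet → 247; green ×10^5 → 24700000 Ω.
Series: 200 + 24700000 = 24700200 Ω.

24700200 Ω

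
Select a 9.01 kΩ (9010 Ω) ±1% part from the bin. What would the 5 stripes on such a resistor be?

9010 Ω = 901 × 10^1.
9 → white
0 → black
1 → brown
Multiplier 10^1 → brown.
±1% tolerance → brown.

white, black, brown, brown, brown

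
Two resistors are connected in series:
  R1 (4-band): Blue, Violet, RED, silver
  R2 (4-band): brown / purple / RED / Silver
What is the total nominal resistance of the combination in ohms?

R1: blue, violet → 67; red ×10^2 → 6700 Ω.
R2: brown, violet → 17; red ×10^2 → 1700 Ω.
Series: 6700 + 1700 = 8400 Ω.

8400 Ω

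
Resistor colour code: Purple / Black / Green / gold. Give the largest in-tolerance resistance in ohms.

7350000 Ω

Violet → 7 (first significant figure)
Black → 0 (second significant figure)
Green → ×10^5 multiplier
Gold → ±5% tolerance
70 × 100000 = 7000000 Ω
Largest = 7000000 × (1 + 5/100) = 7350000 Ω.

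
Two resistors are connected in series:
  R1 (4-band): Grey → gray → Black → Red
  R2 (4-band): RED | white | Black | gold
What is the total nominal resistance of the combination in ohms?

117 Ω

R1: grey, grey → 88; black ×1 → 88 Ω.
R2: red, white → 29; black ×1 → 29 Ω.
Series: 88 + 29 = 117 Ω.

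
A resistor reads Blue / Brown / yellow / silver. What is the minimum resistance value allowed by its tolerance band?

549000 Ω

Blue → 6 (first significant figure)
Brown → 1 (second significant figure)
Yellow → ×10^4 multiplier
Silver → ±10% tolerance
61 × 10000 = 610000 Ω
Minimum = 610000 × (1 − 10/100) = 549000 Ω.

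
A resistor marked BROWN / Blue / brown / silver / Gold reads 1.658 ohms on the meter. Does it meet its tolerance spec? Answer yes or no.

Brown → 1 (first significant figure)
Blue → 6 (second significant figure)
Brown → 1 (third significant figure)
Silver → ×0.01 multiplier
Gold → ±5% tolerance
161 × 0.01 = 1.61 Ω
Allowed range: 1.5295 Ω to 1.6905 Ω.
1.658 ohms lies inside that range.

yes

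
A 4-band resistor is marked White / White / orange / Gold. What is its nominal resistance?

White → 9 (first significant figure)
White → 9 (second significant figure)
Orange → ×10^3 multiplier
99 × 1000 = 99000 Ω

99000 Ω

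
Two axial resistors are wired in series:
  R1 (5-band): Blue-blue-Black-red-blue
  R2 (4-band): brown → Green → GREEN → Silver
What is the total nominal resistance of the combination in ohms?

1566000 Ω

R1: blue, blue, black → 660; red ×10^2 → 66000 Ω.
R2: brown, green → 15; green ×10^5 → 1500000 Ω.
Series: 66000 + 1500000 = 1566000 Ω.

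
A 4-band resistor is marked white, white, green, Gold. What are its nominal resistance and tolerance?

White → 9 (first significant figure)
White → 9 (second significant figure)
Green → ×10^5 multiplier
Gold → ±5% tolerance
99 × 100000 = 9900000 Ω

9900000 Ω ±5%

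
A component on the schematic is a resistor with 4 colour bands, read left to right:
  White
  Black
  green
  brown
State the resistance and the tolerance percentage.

9000000 Ω ±1%

White → 9 (first significant figure)
Black → 0 (second significant figure)
Green → ×10^5 multiplier
Brown → ±1% tolerance
90 × 100000 = 9000000 Ω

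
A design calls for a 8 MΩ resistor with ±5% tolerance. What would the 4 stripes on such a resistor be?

grey, black, green, gold

8000000 Ω = 80 × 10^5.
8 → grey
0 → black
Multiplier 10^5 → green.
±5% tolerance → gold.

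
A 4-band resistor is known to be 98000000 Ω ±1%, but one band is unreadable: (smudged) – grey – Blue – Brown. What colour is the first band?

98000000 Ω = 98 × 10^6.
The first band gives digit 9 of the significand, and 9 is white.

white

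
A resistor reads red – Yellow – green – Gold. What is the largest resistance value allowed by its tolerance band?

2520000 Ω

Red → 2 (first significant figure)
Yellow → 4 (second significant figure)
Green → ×10^5 multiplier
Gold → ±5% tolerance
24 × 100000 = 2400000 Ω
Largest = 2400000 × (1 + 5/100) = 2520000 Ω.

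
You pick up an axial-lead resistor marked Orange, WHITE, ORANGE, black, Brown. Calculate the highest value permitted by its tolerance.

Orange → 3 (first significant figure)
White → 9 (second significant figure)
Orange → 3 (third significant figure)
Black → ×1 multiplier
Brown → ±1% tolerance
393 × 1 = 393 Ω
Highest = 393 × (1 + 1/100) = 396.93 Ω.

396.93 Ω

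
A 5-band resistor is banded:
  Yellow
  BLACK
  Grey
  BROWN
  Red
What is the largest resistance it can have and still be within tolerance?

4161.6 Ω

Yellow → 4 (first significant figure)
Black → 0 (second significant figure)
Grey → 8 (third significant figure)
Brown → ×10 multiplier
Red → ±2% tolerance
408 × 10 = 4080 Ω
Largest = 4080 × (1 + 2/100) = 4161.6 Ω.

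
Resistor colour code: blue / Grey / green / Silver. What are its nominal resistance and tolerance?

6800000 Ω ±10%

Blue → 6 (first significant figure)
Grey → 8 (second significant figure)
Green → ×10^5 multiplier
Silver → ±10% tolerance
68 × 100000 = 6800000 Ω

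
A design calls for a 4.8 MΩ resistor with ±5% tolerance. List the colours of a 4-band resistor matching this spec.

yellow, grey, green, gold

4800000 Ω = 48 × 10^5.
4 → yellow
8 → grey
Multiplier 10^5 → green.
±5% tolerance → gold.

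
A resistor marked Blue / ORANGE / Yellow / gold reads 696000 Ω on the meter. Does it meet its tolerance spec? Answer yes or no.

Blue → 6 (first significant figure)
Orange → 3 (second significant figure)
Yellow → ×10^4 multiplier
Gold → ±5% tolerance
63 × 10000 = 630000 Ω
Allowed range: 598500 Ω to 661500 Ω.
696000 Ω lies outside that range.

no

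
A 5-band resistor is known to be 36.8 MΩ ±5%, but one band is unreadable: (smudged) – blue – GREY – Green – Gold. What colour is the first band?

36800000 Ω = 368 × 10^5.
The first band gives digit 3 of the significand, and 3 is orange.

orange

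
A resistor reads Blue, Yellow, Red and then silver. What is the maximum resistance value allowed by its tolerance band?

7040 Ω

Blue → 6 (first significant figure)
Yellow → 4 (second significant figure)
Red → ×10^2 multiplier
Silver → ±10% tolerance
64 × 100 = 6400 Ω
Maximum = 6400 × (1 + 10/100) = 7040 Ω.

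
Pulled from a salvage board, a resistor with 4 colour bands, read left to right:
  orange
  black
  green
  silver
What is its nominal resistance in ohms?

3000000 Ω

Orange → 3 (first significant figure)
Black → 0 (second significant figure)
Green → ×10^5 multiplier
30 × 100000 = 3000000 Ω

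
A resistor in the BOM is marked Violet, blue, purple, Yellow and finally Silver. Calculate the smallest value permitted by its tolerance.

6903000 Ω

Violet → 7 (first significant figure)
Blue → 6 (second significant figure)
Violet → 7 (third significant figure)
Yellow → ×10^4 multiplier
Silver → ±10% tolerance
767 × 10000 = 7670000 Ω
Smallest = 7670000 × (1 − 10/100) = 6903000 Ω.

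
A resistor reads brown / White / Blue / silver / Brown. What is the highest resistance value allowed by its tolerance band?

1.9796 Ω

Brown → 1 (first significant figure)
White → 9 (second significant figure)
Blue → 6 (third significant figure)
Silver → ×0.01 multiplier
Brown → ±1% tolerance
196 × 0.01 = 1.96 Ω
Highest = 1.96 × (1 + 1/100) = 1.9796 Ω.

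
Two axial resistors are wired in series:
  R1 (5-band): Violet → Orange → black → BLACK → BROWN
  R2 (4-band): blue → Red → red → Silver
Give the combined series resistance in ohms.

R1: violet, orange, black → 730; black ×1 → 730 Ω.
R2: blue, red → 62; red ×10^2 → 6200 Ω.
Series: 730 + 6200 = 6930 Ω.

6930 Ω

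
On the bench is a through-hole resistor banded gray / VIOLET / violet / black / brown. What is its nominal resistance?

Grey → 8 (first significant figure)
Violet → 7 (second significant figure)
Violet → 7 (third significant figure)
Black → ×1 multiplier
877 × 1 = 877 Ω

877 Ω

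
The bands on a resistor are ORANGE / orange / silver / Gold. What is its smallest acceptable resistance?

0.3135 Ω

Orange → 3 (first significant figure)
Orange → 3 (second significant figure)
Silver → ×0.01 multiplier
Gold → ±5% tolerance
33 × 0.01 = 0.33 Ω
Smallest = 0.33 × (1 − 5/100) = 0.3135 Ω.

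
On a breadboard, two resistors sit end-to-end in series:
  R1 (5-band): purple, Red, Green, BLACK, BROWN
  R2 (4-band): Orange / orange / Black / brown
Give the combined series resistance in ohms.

R1: violet, red, green → 725; black ×1 → 725 Ω.
R2: orange, orange → 33; black ×1 → 33 Ω.
Series: 725 + 33 = 758 Ω.

758 Ω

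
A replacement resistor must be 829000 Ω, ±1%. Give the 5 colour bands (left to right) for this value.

829000 Ω = 829 × 10^3.
8 → grey
2 → red
9 → white
Multiplier 10^3 → orange.
±1% tolerance → brown.

grey, red, white, orange, brown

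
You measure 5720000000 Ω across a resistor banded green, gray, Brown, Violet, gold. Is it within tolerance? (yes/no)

Green → 5 (first significant figure)
Grey → 8 (second significant figure)
Brown → 1 (third significant figure)
Violet → ×10^7 multiplier
Gold → ±5% tolerance
581 × 10000000 = 5810000000 Ω
Allowed range: 5519500000 Ω to 6100500000 Ω.
5720000000 Ω lies inside that range.

yes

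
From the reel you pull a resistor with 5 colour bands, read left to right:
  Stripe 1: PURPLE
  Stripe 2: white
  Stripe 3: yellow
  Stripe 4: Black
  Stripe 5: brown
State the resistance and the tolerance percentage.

Violet → 7 (first significant figure)
White → 9 (second significant figure)
Yellow → 4 (third significant figure)
Black → ×1 multiplier
Brown → ±1% tolerance
794 × 1 = 794 Ω

794 Ω ±1%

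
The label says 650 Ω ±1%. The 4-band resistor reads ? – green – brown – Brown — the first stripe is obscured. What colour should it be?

blue

650 Ω = 65 × 10^1.
The first band gives digit 6 of the significand, and 6 is blue.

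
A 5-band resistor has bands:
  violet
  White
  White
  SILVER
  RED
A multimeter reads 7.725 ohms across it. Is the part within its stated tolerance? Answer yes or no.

Violet → 7 (first significant figure)
White → 9 (second significant figure)
White → 9 (third significant figure)
Silver → ×0.01 multiplier
Red → ±2% tolerance
799 × 0.01 = 7.99 Ω
Allowed range: 7.8302 Ω to 8.1498 Ω.
7.725 ohms lies outside that range.

no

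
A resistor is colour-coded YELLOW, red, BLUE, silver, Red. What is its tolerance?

±2%

The last band, red, is the tolerance band.
Red corresponds to ±2%.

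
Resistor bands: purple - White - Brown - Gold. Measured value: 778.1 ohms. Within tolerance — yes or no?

Violet → 7 (first significant figure)
White → 9 (second significant figure)
Brown → ×10 multiplier
Gold → ±5% tolerance
79 × 10 = 790 Ω
Allowed range: 750.5 Ω to 829.5 Ω.
778.1 ohms lies inside that range.

yes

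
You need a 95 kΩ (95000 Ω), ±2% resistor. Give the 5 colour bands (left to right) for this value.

95000 Ω = 950 × 10^2.
9 → white
5 → green
0 → black
Multiplier 10^2 → red.
±2% tolerance → red.

white, green, black, red, red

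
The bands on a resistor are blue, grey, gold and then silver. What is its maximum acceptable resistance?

Blue → 6 (first significant figure)
Grey → 8 (second significant figure)
Gold → ×0.1 multiplier
Silver → ±10% tolerance
68 × 0.1 = 6.8 Ω
Maximum = 6.8 × (1 + 10/100) = 7.48 Ω.

7.48 Ω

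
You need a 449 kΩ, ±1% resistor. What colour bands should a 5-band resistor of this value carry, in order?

449000 Ω = 449 × 10^3.
4 → yellow
4 → yellow
9 → white
Multiplier 10^3 → orange.
±1% tolerance → brown.

yellow, yellow, white, orange, brown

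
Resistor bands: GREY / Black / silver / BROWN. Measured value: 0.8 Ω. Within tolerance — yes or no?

Grey → 8 (first significant figure)
Black → 0 (second significant figure)
Silver → ×0.01 multiplier
Brown → ±1% tolerance
80 × 0.01 = 0.8 Ω
Allowed range: 0.792 Ω to 0.808 Ω.
0.8 Ω lies inside that range.

yes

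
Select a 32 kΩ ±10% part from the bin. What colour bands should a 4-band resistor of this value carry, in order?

orange, red, orange, silver

32000 Ω = 32 × 10^3.
3 → orange
2 → red
Multiplier 10^3 → orange.
±10% tolerance → silver.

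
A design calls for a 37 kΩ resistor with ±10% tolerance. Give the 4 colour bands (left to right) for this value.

37000 Ω = 37 × 10^3.
3 → orange
7 → violet
Multiplier 10^3 → orange.
±10% tolerance → silver.

orange, violet, orange, silver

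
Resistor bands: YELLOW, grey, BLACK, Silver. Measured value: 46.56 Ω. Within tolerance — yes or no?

yes

Yellow → 4 (first significant figure)
Grey → 8 (second significant figure)
Black → ×1 multiplier
Silver → ±10% tolerance
48 × 1 = 48 Ω
Allowed range: 43.2 Ω to 52.8 Ω.
46.56 Ω lies inside that range.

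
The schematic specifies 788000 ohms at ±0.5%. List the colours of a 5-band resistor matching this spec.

violet, grey, grey, orange, green

788000 Ω = 788 × 10^3.
7 → violet
8 → grey
8 → grey
Multiplier 10^3 → orange.
±0.5% tolerance → green.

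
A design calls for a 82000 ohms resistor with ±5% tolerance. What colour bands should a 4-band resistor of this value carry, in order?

82000 Ω = 82 × 10^3.
8 → grey
2 → red
Multiplier 10^3 → orange.
±5% tolerance → gold.

grey, red, orange, gold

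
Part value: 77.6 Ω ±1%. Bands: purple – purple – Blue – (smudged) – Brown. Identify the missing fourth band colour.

77.6 Ω = 776 × 10^-1.
The fourth band is the multiplier, 10^-1, which is gold.

gold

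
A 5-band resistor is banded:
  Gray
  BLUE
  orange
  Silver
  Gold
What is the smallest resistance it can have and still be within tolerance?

8.1985 Ω

Grey → 8 (first significant figure)
Blue → 6 (second significant figure)
Orange → 3 (third significant figure)
Silver → ×0.01 multiplier
Gold → ±5% tolerance
863 × 0.01 = 8.63 Ω
Smallest = 8.63 × (1 − 5/100) = 8.1985 Ω.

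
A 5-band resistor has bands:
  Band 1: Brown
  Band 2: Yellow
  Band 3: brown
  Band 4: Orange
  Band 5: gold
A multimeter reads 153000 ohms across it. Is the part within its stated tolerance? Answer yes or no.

Brown → 1 (first significant figure)
Yellow → 4 (second significant figure)
Brown → 1 (third significant figure)
Orange → ×10^3 multiplier
Gold → ±5% tolerance
141 × 1000 = 141000 Ω
Allowed range: 133950 Ω to 148050 Ω.
153000 ohms lies outside that range.

no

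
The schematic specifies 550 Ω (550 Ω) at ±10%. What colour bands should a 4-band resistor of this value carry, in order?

green, green, brown, silver

550 Ω = 55 × 10^1.
5 → green
5 → green
Multiplier 10^1 → brown.
±10% tolerance → silver.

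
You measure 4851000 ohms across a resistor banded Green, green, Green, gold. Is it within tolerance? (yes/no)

no

Green → 5 (first significant figure)
Green → 5 (second significant figure)
Green → ×10^5 multiplier
Gold → ±5% tolerance
55 × 100000 = 5500000 Ω
Allowed range: 5225000 Ω to 5775000 Ω.
4851000 ohms lies outside that range.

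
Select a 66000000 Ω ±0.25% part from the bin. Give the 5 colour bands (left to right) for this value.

66000000 Ω = 660 × 10^5.
6 → blue
6 → blue
0 → black
Multiplier 10^5 → green.
±0.25% tolerance → blue.

blue, blue, black, green, blue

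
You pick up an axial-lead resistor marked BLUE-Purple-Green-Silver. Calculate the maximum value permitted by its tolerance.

Blue → 6 (first significant figure)
Violet → 7 (second significant figure)
Green → ×10^5 multiplier
Silver → ±10% tolerance
67 × 100000 = 6700000 Ω
Maximum = 6700000 × (1 + 10/100) = 7370000 Ω.

7370000 Ω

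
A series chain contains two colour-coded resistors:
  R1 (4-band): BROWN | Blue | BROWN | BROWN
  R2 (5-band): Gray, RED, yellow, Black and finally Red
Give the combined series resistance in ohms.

R1: brown, blue → 16; brown ×10 → 160 Ω.
R2: grey, red, yellow → 824; black ×1 → 824 Ω.
Series: 160 + 824 = 984 Ω.

984 Ω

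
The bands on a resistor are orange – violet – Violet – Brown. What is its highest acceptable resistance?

373700000 Ω

Orange → 3 (first significant figure)
Violet → 7 (second significant figure)
Violet → ×10^7 multiplier
Brown → ±1% tolerance
37 × 10000000 = 370000000 Ω
Highest = 370000000 × (1 + 1/100) = 373700000 Ω.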